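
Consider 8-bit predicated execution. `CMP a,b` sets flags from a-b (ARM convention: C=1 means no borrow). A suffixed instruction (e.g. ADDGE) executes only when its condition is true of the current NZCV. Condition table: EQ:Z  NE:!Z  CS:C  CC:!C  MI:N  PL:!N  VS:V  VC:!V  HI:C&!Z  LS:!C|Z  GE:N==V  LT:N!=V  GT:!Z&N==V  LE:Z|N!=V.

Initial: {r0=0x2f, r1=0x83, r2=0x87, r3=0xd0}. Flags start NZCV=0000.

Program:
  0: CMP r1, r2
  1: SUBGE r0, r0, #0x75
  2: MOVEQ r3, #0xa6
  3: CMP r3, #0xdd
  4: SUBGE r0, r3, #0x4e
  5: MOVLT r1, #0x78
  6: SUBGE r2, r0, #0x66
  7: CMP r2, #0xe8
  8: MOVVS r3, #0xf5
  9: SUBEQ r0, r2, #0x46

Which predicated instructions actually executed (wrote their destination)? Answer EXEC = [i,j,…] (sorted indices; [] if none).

EXEC = [5]

[0] flags=1000 → (cmp)
[1] flags=1000 GE?F → skip
[2] flags=1000 EQ?F → skip
[3] flags=1000 → (cmp)
[4] flags=1000 GE?F → skip
[5] flags=1000 LT?T → r1=0x78
[6] flags=1000 GE?F → skip
[7] flags=1000 → (cmp)
[8] flags=1000 VS?F → skip
[9] flags=1000 EQ?F → skip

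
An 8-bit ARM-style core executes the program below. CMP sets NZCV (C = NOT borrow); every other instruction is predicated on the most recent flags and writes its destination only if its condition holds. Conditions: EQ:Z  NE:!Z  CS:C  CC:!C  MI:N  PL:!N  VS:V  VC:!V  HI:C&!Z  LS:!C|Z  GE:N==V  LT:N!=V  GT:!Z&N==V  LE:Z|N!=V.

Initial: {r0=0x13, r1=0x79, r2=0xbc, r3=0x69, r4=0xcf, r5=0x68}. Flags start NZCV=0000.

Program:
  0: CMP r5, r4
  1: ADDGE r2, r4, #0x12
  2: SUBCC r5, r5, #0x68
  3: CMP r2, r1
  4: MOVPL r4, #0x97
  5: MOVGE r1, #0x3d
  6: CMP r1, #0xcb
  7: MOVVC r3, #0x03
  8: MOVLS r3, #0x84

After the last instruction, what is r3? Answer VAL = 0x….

VAL = 0x84

[0] flags=1001 → (cmp)
[1] flags=1001 GE?T → r2=0xe1
[2] flags=1001 CC?T → r5=0x00
[3] flags=0011 → (cmp)
[4] flags=0011 PL?T → r4=0x97
[5] flags=0011 GE?F → skip
[6] flags=1001 → (cmp)
[7] flags=1001 VC?F → skip
[8] flags=1001 LS?T → r3=0x84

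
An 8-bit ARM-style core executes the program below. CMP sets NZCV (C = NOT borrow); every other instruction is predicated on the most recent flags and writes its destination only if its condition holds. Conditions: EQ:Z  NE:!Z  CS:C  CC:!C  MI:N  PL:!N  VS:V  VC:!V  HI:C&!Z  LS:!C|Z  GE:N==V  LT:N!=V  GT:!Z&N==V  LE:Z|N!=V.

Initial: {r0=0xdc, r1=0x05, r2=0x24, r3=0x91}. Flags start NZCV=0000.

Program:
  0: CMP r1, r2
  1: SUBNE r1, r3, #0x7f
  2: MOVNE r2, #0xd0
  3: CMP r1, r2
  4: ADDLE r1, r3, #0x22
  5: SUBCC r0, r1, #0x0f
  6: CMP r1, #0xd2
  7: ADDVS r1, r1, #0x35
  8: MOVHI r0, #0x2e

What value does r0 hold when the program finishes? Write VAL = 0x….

0: ✓ CMP  NZCV=1000
1: ✓ SUBNE  r1←0x12
2: ✓ MOVNE  r2←0xd0
3: ✓ CMP  NZCV=0000
4: · ADDLE
5: ✓ SUBCC  r0←0x03
6: ✓ CMP  NZCV=0000
7: · ADDVS
8: · MOVHI

VAL = 0x03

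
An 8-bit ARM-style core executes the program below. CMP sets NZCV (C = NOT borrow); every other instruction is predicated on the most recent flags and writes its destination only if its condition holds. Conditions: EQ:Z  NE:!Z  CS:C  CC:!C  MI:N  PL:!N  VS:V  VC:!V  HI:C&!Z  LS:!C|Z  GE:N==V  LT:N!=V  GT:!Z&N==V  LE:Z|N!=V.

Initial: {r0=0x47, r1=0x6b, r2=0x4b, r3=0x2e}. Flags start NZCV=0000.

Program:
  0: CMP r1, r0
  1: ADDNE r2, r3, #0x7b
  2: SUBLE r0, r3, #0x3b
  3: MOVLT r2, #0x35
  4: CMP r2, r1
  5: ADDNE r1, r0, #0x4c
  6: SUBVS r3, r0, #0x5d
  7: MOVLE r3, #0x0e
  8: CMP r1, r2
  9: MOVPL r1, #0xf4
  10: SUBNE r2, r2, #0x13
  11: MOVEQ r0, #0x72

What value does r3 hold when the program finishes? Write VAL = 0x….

0: ✓ CMP  NZCV=0010
1: ✓ ADDNE  r2←0xa9
2: · SUBLE
3: · MOVLT
4: ✓ CMP  NZCV=0011
5: ✓ ADDNE  r1←0x93
6: ✓ SUBVS  r3←0xea
7: ✓ MOVLE  r3←0x0e
8: ✓ CMP  NZCV=1000
9: · MOVPL
10: ✓ SUBNE  r2←0x96
11: · MOVEQ

VAL = 0x0e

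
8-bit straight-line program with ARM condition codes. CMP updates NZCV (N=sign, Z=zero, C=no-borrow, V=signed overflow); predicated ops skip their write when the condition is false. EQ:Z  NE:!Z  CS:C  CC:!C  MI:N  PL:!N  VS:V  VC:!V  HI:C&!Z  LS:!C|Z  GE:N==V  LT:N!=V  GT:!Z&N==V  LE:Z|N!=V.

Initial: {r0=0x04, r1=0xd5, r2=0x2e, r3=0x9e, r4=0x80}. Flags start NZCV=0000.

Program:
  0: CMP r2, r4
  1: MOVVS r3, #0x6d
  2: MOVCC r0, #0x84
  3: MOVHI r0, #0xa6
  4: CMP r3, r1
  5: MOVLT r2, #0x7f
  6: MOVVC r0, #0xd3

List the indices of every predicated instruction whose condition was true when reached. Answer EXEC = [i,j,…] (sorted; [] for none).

0: ✓ CMP  NZCV=1001
1: ✓ MOVVS  r3←0x6d
2: ✓ MOVCC  r0←0x84
3: · MOVHI
4: ✓ CMP  NZCV=1001
5: · MOVLT
6: · MOVVC

EXEC = [1,2]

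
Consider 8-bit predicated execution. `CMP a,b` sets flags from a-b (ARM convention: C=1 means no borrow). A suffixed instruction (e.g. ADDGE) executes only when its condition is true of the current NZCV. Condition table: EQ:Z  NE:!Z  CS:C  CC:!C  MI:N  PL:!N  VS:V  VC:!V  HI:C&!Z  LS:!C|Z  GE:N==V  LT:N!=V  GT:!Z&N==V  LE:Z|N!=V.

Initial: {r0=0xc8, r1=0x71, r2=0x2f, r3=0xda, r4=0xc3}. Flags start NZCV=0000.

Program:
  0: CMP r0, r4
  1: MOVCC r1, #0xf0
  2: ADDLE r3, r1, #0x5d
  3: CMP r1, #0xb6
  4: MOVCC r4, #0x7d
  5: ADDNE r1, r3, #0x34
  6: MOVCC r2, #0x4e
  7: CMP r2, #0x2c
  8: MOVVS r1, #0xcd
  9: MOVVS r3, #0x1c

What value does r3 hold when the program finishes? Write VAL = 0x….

[0] flags=0010 → (cmp)
[1] flags=0010 CC?F → skip
[2] flags=0010 LE?F → skip
[3] flags=1001 → (cmp)
[4] flags=1001 CC?T → r4=0x7d
[5] flags=1001 NE?T → r1=0x0e
[6] flags=1001 CC?T → r2=0x4e
[7] flags=0010 → (cmp)
[8] flags=0010 VS?F → skip
[9] flags=0010 VS?F → skip

VAL = 0xda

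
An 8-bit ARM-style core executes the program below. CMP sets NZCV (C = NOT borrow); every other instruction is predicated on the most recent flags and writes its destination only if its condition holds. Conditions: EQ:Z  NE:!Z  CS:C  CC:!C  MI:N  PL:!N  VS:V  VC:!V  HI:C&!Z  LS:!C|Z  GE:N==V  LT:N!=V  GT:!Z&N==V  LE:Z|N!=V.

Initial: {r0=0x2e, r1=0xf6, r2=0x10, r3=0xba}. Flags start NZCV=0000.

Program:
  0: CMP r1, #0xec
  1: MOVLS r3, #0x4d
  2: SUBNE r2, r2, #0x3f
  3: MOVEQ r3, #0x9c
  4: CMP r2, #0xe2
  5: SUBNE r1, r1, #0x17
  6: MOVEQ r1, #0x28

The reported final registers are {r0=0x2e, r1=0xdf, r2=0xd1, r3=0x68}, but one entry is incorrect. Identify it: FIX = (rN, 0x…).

FIX = (r3, 0xba)

0: ✓ CMP  NZCV=0010
1: · MOVLS
2: ✓ SUBNE  r2←0xd1
3: · MOVEQ
4: ✓ CMP  NZCV=1000
5: ✓ SUBNE  r1←0xdf
6: · MOVEQ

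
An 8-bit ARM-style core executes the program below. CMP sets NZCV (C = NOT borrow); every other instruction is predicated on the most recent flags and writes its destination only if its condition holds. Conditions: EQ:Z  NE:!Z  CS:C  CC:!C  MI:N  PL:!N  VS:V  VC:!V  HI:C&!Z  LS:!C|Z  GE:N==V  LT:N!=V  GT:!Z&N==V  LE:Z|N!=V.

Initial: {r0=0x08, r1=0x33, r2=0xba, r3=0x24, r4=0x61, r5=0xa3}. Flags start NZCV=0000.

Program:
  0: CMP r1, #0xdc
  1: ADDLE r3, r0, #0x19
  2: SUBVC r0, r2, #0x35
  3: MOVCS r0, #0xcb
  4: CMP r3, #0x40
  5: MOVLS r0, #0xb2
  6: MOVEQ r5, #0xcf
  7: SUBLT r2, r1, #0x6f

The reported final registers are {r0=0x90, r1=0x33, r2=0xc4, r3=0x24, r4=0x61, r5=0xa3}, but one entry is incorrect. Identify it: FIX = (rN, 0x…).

0: ✓ CMP  NZCV=0000
1: · ADDLE
2: ✓ SUBVC  r0←0x85
3: · MOVCS
4: ✓ CMP  NZCV=1000
5: ✓ MOVLS  r0←0xb2
6: · MOVEQ
7: ✓ SUBLT  r2←0xc4

FIX = (r0, 0xb2)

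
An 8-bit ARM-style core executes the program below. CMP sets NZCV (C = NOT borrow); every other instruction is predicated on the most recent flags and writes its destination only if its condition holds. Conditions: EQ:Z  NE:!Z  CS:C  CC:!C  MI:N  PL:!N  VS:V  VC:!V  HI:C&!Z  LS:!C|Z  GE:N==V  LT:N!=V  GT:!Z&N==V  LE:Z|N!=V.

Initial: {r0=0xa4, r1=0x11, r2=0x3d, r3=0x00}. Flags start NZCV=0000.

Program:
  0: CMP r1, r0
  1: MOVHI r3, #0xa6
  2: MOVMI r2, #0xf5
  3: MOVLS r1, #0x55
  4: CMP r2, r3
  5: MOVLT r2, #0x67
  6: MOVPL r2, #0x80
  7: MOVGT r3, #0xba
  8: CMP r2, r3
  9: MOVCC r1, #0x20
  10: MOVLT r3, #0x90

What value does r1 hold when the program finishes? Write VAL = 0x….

VAL = 0x20

0: ✓ CMP  NZCV=0000
1: · MOVHI
2: · MOVMI
3: ✓ MOVLS  r1←0x55
4: ✓ CMP  NZCV=0010
5: · MOVLT
6: ✓ MOVPL  r2←0x80
7: ✓ MOVGT  r3←0xba
8: ✓ CMP  NZCV=1000
9: ✓ MOVCC  r1←0x20
10: ✓ MOVLT  r3←0x90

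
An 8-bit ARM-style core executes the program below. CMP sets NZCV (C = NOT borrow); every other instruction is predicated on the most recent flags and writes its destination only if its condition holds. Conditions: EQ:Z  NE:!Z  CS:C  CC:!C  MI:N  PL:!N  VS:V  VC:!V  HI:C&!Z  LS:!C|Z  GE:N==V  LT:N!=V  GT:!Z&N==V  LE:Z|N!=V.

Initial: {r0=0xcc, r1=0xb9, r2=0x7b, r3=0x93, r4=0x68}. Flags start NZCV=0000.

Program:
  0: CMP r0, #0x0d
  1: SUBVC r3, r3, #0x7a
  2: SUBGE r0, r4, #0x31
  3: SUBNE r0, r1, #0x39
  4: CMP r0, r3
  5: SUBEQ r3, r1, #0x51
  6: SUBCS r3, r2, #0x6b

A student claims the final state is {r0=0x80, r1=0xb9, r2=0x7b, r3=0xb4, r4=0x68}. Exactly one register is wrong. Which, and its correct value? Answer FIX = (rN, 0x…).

[0] flags=1010 → (cmp)
[1] flags=1010 VC?T → r3=0x19
[2] flags=1010 GE?F → skip
[3] flags=1010 NE?T → r0=0x80
[4] flags=0011 → (cmp)
[5] flags=0011 EQ?F → skip
[6] flags=0011 CS?T → r3=0x10

FIX = (r3, 0x10)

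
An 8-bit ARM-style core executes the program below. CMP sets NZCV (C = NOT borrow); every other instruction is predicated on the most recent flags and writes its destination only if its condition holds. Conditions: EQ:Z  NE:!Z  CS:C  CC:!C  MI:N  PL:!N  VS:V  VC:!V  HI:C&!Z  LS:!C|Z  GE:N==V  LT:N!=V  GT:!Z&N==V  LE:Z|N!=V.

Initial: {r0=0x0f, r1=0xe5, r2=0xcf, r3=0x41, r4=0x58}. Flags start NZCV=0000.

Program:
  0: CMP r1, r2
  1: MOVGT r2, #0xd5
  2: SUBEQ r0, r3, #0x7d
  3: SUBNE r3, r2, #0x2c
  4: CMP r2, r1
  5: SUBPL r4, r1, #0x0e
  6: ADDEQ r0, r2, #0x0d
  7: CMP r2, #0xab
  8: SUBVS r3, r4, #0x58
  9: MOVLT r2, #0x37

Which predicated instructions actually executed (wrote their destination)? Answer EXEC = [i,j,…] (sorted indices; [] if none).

EXEC = [1,3]

[0] flags=0010 → (cmp)
[1] flags=0010 GT?T → r2=0xd5
[2] flags=0010 EQ?F → skip
[3] flags=0010 NE?T → r3=0xa9
[4] flags=1000 → (cmp)
[5] flags=1000 PL?F → skip
[6] flags=1000 EQ?F → skip
[7] flags=0010 → (cmp)
[8] flags=0010 VS?F → skip
[9] flags=0010 LT?F → skip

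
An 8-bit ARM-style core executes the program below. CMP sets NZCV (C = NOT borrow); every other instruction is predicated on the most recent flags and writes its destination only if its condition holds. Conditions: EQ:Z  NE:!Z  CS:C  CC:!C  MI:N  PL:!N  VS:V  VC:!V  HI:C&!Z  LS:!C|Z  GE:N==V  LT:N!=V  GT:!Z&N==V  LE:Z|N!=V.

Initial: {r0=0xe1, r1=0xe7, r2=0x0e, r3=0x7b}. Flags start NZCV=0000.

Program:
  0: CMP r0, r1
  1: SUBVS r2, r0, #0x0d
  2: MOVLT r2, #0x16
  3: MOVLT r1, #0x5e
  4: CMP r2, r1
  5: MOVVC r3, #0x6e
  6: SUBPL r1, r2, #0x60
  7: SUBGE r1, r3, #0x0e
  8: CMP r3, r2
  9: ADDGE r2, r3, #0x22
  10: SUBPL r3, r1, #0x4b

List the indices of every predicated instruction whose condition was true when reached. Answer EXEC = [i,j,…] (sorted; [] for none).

0: ✓ CMP  NZCV=1000
1: · SUBVS
2: ✓ MOVLT  r2←0x16
3: ✓ MOVLT  r1←0x5e
4: ✓ CMP  NZCV=1000
5: ✓ MOVVC  r3←0x6e
6: · SUBPL
7: · SUBGE
8: ✓ CMP  NZCV=0010
9: ✓ ADDGE  r2←0x90
10: ✓ SUBPL  r3←0x13

EXEC = [2,3,5,9,10]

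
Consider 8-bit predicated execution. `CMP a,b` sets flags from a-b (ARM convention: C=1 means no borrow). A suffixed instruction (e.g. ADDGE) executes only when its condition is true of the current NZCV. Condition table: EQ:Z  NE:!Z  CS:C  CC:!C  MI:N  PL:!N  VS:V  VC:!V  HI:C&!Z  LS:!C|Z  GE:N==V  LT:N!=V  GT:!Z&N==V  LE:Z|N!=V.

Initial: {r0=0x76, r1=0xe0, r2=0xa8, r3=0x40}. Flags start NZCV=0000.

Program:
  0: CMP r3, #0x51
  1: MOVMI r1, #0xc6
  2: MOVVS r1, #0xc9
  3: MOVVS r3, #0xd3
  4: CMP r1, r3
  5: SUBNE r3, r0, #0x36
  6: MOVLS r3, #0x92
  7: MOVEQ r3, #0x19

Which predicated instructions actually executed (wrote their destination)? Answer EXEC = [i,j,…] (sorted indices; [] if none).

EXEC = [1,5]

[0] flags=1000 → (cmp)
[1] flags=1000 MI?T → r1=0xc6
[2] flags=1000 VS?F → skip
[3] flags=1000 VS?F → skip
[4] flags=1010 → (cmp)
[5] flags=1010 NE?T → r3=0x40
[6] flags=1010 LS?F → skip
[7] flags=1010 EQ?F → skip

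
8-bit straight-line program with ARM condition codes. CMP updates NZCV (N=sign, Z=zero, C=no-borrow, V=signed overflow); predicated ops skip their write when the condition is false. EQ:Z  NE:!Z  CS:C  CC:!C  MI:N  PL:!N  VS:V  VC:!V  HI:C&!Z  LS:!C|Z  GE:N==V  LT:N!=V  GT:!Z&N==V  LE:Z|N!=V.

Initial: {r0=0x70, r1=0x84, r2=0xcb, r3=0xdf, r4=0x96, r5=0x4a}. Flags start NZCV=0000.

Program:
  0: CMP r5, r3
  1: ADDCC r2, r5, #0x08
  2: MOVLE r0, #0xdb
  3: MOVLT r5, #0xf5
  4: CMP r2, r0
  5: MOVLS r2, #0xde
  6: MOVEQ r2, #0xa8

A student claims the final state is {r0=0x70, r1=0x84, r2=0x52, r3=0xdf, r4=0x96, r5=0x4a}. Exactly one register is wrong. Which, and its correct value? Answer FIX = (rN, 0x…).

FIX = (r2, 0xde)

[0] flags=0000 → (cmp)
[1] flags=0000 CC?T → r2=0x52
[2] flags=0000 LE?F → skip
[3] flags=0000 LT?F → skip
[4] flags=1000 → (cmp)
[5] flags=1000 LS?T → r2=0xde
[6] flags=1000 EQ?F → skip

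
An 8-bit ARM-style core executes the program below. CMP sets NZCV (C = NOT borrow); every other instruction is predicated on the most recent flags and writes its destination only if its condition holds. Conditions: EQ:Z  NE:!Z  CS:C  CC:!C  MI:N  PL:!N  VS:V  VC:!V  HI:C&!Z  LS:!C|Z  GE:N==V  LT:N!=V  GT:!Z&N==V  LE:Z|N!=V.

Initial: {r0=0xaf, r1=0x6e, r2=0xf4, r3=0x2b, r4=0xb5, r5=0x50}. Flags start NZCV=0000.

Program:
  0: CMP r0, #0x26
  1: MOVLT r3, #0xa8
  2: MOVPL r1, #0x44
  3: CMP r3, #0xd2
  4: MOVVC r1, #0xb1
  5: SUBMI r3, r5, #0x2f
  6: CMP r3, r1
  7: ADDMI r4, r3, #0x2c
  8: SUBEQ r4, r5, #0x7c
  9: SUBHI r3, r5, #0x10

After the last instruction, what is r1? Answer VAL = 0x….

[0] flags=1010 → (cmp)
[1] flags=1010 LT?T → r3=0xa8
[2] flags=1010 PL?F → skip
[3] flags=1000 → (cmp)
[4] flags=1000 VC?T → r1=0xb1
[5] flags=1000 MI?T → r3=0x21
[6] flags=0000 → (cmp)
[7] flags=0000 MI?F → skip
[8] flags=0000 EQ?F → skip
[9] flags=0000 HI?F → skip

VAL = 0xb1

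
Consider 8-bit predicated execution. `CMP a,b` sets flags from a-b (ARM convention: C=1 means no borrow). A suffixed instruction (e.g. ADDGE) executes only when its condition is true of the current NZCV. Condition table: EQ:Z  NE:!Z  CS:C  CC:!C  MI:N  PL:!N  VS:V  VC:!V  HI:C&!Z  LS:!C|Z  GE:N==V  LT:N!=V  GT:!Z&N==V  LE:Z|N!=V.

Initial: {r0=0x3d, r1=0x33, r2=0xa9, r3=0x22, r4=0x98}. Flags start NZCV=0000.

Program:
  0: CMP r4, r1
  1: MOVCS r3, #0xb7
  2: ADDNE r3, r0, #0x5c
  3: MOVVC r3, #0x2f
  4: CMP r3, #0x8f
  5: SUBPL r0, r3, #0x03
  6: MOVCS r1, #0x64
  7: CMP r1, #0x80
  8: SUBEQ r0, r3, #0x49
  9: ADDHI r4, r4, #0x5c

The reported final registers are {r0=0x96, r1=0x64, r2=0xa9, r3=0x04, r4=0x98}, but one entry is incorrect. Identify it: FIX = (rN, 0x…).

0: ✓ CMP  NZCV=0011
1: ✓ MOVCS  r3←0xb7
2: ✓ ADDNE  r3←0x99
3: · MOVVC
4: ✓ CMP  NZCV=0010
5: ✓ SUBPL  r0←0x96
6: ✓ MOVCS  r1←0x64
7: ✓ CMP  NZCV=1001
8: · SUBEQ
9: · ADDHI

FIX = (r3, 0x99)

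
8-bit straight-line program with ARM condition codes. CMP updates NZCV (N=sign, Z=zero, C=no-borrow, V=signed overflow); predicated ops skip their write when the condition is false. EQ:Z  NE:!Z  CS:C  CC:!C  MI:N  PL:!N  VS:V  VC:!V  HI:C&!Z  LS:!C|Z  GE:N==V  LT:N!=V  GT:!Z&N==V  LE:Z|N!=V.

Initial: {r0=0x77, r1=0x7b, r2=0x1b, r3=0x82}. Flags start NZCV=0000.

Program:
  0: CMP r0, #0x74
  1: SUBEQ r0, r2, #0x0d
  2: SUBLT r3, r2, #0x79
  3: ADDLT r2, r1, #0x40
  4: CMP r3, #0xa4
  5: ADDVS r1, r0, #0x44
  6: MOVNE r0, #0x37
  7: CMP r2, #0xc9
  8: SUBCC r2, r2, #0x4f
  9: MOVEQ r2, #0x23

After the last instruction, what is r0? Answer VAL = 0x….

0: ✓ CMP  NZCV=0010
1: · SUBEQ
2: · SUBLT
3: · ADDLT
4: ✓ CMP  NZCV=1000
5: · ADDVS
6: ✓ MOVNE  r0←0x37
7: ✓ CMP  NZCV=0000
8: ✓ SUBCC  r2←0xcc
9: · MOVEQ

VAL = 0x37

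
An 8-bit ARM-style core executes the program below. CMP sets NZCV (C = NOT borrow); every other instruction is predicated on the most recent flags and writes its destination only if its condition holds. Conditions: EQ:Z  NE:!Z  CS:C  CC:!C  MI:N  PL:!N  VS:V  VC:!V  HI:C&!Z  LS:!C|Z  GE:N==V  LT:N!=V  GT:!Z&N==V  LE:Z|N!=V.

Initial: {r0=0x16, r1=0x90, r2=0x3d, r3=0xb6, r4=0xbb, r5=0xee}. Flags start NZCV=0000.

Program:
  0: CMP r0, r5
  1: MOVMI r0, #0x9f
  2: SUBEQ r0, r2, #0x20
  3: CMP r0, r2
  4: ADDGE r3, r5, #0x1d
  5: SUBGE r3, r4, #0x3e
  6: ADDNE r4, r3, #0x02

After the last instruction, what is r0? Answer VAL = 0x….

[0] flags=0000 → (cmp)
[1] flags=0000 MI?F → skip
[2] flags=0000 EQ?F → skip
[3] flags=1000 → (cmp)
[4] flags=1000 GE?F → skip
[5] flags=1000 GE?F → skip
[6] flags=1000 NE?T → r4=0xb8

VAL = 0x16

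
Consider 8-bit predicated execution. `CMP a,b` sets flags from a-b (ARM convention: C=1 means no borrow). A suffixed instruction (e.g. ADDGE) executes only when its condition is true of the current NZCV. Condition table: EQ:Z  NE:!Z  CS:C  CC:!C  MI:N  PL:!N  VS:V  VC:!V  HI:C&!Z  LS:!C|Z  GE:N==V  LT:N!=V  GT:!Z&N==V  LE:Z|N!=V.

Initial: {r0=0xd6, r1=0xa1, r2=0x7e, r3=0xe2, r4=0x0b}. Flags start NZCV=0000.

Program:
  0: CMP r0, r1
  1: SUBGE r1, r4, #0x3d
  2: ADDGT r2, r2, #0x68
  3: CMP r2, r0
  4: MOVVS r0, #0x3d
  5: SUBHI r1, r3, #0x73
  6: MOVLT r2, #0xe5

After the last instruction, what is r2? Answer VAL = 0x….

VAL = 0xe6

[0] flags=0010 → (cmp)
[1] flags=0010 GE?T → r1=0xce
[2] flags=0010 GT?T → r2=0xe6
[3] flags=0010 → (cmp)
[4] flags=0010 VS?F → skip
[5] flags=0010 HI?T → r1=0x6f
[6] flags=0010 LT?F → skip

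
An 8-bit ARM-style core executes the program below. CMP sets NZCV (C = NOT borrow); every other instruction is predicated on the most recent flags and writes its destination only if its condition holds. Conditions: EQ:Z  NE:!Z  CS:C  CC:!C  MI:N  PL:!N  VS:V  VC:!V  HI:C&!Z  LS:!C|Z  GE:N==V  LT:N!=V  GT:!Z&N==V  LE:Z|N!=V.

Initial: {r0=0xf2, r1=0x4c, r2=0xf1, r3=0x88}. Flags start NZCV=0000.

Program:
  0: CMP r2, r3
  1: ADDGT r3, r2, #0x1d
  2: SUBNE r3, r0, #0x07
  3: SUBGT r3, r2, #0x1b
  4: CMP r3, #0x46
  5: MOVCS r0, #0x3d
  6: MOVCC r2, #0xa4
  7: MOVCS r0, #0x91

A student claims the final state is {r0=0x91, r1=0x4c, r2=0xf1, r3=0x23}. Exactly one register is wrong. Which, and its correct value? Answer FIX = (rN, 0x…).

FIX = (r3, 0xd6)

[0] flags=0010 → (cmp)
[1] flags=0010 GT?T → r3=0x0e
[2] flags=0010 NE?T → r3=0xeb
[3] flags=0010 GT?T → r3=0xd6
[4] flags=1010 → (cmp)
[5] flags=1010 CS?T → r0=0x3d
[6] flags=1010 CC?F → skip
[7] flags=1010 CS?T → r0=0x91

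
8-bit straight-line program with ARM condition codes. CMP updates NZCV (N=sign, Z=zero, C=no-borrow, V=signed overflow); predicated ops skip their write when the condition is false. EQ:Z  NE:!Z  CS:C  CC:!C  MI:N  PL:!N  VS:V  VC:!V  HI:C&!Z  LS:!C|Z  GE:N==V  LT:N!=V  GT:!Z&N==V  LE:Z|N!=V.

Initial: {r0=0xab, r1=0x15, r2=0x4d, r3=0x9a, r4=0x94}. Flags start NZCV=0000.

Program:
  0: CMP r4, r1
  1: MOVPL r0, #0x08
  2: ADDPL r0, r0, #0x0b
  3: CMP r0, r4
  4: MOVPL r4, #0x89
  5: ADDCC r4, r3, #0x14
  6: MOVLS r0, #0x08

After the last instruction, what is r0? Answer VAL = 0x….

[0] flags=0011 → (cmp)
[1] flags=0011 PL?T → r0=0x08
[2] flags=0011 PL?T → r0=0x13
[3] flags=0000 → (cmp)
[4] flags=0000 PL?T → r4=0x89
[5] flags=0000 CC?T → r4=0xae
[6] flags=0000 LS?T → r0=0x08

VAL = 0x08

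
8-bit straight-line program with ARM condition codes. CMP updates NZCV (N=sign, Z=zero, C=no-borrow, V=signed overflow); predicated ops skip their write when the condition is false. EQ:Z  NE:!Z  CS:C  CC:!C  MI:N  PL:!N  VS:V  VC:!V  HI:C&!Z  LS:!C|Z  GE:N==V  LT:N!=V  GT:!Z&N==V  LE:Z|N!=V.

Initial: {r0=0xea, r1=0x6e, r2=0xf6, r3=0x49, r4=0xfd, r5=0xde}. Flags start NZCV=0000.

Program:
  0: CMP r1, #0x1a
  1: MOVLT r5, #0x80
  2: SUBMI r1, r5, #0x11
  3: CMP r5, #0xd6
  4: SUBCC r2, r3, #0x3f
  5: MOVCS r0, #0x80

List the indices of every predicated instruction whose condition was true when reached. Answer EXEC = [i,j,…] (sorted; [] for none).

[0] flags=0010 → (cmp)
[1] flags=0010 LT?F → skip
[2] flags=0010 MI?F → skip
[3] flags=0010 → (cmp)
[4] flags=0010 CC?F → skip
[5] flags=0010 CS?T → r0=0x80

EXEC = [5]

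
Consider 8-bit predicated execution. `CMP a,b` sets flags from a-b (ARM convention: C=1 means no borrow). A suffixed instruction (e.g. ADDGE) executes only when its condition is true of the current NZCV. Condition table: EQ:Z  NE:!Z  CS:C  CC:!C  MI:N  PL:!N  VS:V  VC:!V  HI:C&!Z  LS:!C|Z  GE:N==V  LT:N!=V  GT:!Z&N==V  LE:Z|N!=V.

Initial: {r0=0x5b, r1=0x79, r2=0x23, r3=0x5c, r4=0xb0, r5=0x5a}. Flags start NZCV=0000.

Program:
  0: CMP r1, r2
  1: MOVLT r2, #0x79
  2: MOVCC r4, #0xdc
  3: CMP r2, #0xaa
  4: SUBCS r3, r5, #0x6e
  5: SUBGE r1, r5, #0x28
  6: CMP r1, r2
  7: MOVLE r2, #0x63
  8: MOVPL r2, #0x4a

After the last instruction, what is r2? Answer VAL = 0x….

0: ✓ CMP  NZCV=0010
1: · MOVLT
2: · MOVCC
3: ✓ CMP  NZCV=0000
4: · SUBCS
5: ✓ SUBGE  r1←0x32
6: ✓ CMP  NZCV=0010
7: · MOVLE
8: ✓ MOVPL  r2←0x4a

VAL = 0x4a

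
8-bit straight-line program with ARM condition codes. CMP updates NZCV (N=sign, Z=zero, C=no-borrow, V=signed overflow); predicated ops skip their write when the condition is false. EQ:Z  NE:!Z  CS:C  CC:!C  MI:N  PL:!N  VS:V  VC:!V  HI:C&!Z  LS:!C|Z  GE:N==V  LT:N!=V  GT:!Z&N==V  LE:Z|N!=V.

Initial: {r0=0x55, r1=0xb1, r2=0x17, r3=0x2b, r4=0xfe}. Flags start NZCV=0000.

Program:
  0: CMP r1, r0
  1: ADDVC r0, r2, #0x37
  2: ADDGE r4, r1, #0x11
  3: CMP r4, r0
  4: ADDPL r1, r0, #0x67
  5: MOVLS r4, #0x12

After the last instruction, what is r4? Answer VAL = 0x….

[0] flags=0011 → (cmp)
[1] flags=0011 VC?F → skip
[2] flags=0011 GE?F → skip
[3] flags=1010 → (cmp)
[4] flags=1010 PL?F → skip
[5] flags=1010 LS?F → skip

VAL = 0xfe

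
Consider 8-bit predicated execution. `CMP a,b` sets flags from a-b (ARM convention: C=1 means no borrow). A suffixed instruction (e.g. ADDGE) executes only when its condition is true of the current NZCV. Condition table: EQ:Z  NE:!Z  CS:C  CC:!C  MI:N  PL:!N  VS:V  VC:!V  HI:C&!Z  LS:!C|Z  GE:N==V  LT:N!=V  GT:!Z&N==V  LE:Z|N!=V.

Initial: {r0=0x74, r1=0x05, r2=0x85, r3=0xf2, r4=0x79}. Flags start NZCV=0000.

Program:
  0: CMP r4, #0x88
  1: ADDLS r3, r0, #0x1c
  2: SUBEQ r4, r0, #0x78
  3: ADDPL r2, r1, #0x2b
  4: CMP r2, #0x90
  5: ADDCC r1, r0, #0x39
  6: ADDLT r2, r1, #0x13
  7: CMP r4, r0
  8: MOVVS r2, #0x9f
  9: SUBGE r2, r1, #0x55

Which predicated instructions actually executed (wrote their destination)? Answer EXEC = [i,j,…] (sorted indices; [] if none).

0: ✓ CMP  NZCV=1001
1: ✓ ADDLS  r3←0x90
2: · SUBEQ
3: · ADDPL
4: ✓ CMP  NZCV=1000
5: ✓ ADDCC  r1←0xad
6: ✓ ADDLT  r2←0xc0
7: ✓ CMP  NZCV=0010
8: · MOVVS
9: ✓ SUBGE  r2←0x58

EXEC = [1,5,6,9]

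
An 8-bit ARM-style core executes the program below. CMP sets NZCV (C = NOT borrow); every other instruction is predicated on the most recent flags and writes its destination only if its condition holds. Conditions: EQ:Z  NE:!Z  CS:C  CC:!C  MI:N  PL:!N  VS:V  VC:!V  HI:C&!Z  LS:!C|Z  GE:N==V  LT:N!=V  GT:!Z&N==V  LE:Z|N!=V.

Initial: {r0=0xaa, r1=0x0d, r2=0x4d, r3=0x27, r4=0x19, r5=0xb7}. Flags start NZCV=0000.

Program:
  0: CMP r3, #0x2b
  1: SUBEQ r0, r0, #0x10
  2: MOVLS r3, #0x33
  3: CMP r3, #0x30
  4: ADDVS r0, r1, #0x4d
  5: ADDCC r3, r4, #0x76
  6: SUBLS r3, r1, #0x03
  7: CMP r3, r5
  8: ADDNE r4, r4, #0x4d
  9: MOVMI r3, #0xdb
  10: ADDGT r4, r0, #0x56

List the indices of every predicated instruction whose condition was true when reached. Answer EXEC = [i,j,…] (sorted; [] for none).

[0] flags=1000 → (cmp)
[1] flags=1000 EQ?F → skip
[2] flags=1000 LS?T → r3=0x33
[3] flags=0010 → (cmp)
[4] flags=0010 VS?F → skip
[5] flags=0010 CC?F → skip
[6] flags=0010 LS?F → skip
[7] flags=0000 → (cmp)
[8] flags=0000 NE?T → r4=0x66
[9] flags=0000 MI?F → skip
[10] flags=0000 GT?T → r4=0x00

EXEC = [2,8,10]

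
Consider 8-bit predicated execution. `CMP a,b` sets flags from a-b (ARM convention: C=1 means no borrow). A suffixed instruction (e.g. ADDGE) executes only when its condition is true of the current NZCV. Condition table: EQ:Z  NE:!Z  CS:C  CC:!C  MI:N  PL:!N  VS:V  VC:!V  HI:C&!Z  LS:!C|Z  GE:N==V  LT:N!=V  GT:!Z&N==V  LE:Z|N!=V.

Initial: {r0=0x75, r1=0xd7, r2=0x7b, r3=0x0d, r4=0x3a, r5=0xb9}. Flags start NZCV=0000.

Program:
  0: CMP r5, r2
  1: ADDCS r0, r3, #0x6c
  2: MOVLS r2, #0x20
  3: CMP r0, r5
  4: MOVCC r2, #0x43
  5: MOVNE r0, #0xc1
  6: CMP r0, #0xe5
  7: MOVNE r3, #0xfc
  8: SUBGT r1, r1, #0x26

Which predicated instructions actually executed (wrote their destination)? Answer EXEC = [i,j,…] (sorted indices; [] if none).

EXEC = [1,4,5,7]

[0] flags=0011 → (cmp)
[1] flags=0011 CS?T → r0=0x79
[2] flags=0011 LS?F → skip
[3] flags=1001 → (cmp)
[4] flags=1001 CC?T → r2=0x43
[5] flags=1001 NE?T → r0=0xc1
[6] flags=1000 → (cmp)
[7] flags=1000 NE?T → r3=0xfc
[8] flags=1000 GT?F → skip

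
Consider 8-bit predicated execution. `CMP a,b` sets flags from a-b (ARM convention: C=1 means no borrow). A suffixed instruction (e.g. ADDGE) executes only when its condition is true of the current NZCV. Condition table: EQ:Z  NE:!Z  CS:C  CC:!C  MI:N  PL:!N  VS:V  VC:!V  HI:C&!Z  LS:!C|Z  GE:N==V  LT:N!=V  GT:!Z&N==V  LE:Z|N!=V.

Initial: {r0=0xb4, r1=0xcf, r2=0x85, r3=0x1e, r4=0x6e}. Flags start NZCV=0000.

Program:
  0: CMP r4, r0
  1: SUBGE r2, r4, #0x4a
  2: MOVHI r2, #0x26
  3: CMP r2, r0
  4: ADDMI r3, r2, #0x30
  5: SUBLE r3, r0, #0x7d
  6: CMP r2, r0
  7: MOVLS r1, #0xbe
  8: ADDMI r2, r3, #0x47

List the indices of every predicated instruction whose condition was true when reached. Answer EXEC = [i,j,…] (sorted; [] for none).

[0] flags=1001 → (cmp)
[1] flags=1001 GE?T → r2=0x24
[2] flags=1001 HI?F → skip
[3] flags=0000 → (cmp)
[4] flags=0000 MI?F → skip
[5] flags=0000 LE?F → skip
[6] flags=0000 → (cmp)
[7] flags=0000 LS?T → r1=0xbe
[8] flags=0000 MI?F → skip

EXEC = [1,7]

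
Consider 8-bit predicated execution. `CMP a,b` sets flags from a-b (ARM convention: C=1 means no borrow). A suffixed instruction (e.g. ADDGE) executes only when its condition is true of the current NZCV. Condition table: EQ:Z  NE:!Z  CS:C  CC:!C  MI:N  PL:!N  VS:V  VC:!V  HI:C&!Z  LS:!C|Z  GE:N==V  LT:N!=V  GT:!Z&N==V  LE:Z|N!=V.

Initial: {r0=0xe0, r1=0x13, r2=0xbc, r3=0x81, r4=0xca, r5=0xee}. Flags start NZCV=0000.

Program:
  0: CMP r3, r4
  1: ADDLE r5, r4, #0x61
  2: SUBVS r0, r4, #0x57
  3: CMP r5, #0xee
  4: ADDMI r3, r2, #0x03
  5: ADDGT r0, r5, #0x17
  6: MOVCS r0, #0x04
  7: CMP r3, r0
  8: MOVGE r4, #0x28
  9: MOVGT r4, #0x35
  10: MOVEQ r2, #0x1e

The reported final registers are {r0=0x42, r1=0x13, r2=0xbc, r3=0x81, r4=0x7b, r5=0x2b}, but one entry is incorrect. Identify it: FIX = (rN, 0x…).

FIX = (r4, 0xca)

0: ✓ CMP  NZCV=1000
1: ✓ ADDLE  r5←0x2b
2: · SUBVS
3: ✓ CMP  NZCV=0000
4: · ADDMI
5: ✓ ADDGT  r0←0x42
6: · MOVCS
7: ✓ CMP  NZCV=0011
8: · MOVGE
9: · MOVGT
10: · MOVEQ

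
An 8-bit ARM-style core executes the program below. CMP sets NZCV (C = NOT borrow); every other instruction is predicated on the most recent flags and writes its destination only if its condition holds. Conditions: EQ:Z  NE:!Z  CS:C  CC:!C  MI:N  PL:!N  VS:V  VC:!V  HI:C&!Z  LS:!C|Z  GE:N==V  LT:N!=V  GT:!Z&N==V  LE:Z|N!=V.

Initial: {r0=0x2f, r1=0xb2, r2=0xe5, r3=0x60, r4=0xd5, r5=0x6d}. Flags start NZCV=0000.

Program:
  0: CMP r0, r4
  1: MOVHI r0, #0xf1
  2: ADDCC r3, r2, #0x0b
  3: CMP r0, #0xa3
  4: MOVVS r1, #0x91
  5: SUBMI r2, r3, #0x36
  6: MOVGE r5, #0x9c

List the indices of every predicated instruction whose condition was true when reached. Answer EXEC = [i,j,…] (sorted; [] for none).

EXEC = [2,4,5,6]

0: ✓ CMP  NZCV=0000
1: · MOVHI
2: ✓ ADDCC  r3←0xf0
3: ✓ CMP  NZCV=1001
4: ✓ MOVVS  r1←0x91
5: ✓ SUBMI  r2←0xba
6: ✓ MOVGE  r5←0x9c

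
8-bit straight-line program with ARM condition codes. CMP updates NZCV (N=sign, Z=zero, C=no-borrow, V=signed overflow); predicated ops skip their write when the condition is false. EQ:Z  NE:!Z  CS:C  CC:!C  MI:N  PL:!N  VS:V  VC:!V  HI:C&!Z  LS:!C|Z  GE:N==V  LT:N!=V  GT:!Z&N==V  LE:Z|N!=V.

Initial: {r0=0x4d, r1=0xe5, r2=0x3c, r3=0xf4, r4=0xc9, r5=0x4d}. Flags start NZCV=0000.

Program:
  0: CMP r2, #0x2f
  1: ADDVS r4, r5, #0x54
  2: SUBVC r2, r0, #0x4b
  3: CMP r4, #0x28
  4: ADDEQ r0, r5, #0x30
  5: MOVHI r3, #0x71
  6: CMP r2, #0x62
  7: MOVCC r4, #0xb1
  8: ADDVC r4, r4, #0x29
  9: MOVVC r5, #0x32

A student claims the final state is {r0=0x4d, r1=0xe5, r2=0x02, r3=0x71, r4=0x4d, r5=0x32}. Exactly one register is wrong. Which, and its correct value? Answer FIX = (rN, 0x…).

FIX = (r4, 0xda)

[0] flags=0010 → (cmp)
[1] flags=0010 VS?F → skip
[2] flags=0010 VC?T → r2=0x02
[3] flags=1010 → (cmp)
[4] flags=1010 EQ?F → skip
[5] flags=1010 HI?T → r3=0x71
[6] flags=1000 → (cmp)
[7] flags=1000 CC?T → r4=0xb1
[8] flags=1000 VC?T → r4=0xda
[9] flags=1000 VC?T → r5=0x32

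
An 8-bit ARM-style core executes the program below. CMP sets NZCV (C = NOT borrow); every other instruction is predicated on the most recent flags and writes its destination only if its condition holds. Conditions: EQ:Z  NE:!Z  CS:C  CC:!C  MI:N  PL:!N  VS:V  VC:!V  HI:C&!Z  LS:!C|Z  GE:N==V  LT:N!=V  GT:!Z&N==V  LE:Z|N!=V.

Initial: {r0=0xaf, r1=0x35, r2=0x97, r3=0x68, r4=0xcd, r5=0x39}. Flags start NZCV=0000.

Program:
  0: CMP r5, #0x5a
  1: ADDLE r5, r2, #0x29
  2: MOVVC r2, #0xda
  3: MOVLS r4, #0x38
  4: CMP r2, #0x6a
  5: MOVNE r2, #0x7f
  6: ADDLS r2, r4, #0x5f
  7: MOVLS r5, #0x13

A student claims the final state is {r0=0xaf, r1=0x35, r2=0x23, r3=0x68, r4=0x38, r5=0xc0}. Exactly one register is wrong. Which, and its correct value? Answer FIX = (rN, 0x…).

FIX = (r2, 0x7f)

0: ✓ CMP  NZCV=1000
1: ✓ ADDLE  r5←0xc0
2: ✓ MOVVC  r2←0xda
3: ✓ MOVLS  r4←0x38
4: ✓ CMP  NZCV=0011
5: ✓ MOVNE  r2←0x7f
6: · ADDLS
7: · MOVLS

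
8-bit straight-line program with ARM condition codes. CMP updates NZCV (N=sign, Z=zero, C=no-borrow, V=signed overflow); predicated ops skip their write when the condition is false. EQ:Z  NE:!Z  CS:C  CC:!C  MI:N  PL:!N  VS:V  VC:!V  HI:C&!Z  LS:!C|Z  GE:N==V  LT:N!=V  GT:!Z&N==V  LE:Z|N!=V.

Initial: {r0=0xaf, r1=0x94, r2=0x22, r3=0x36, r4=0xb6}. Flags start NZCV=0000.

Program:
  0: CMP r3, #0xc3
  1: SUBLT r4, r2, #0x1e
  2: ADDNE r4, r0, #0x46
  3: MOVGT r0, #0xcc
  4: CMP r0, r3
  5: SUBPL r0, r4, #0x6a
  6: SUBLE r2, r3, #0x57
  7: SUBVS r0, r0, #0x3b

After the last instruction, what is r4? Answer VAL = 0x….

0: ✓ CMP  NZCV=0000
1: · SUBLT
2: ✓ ADDNE  r4←0xf5
3: ✓ MOVGT  r0←0xcc
4: ✓ CMP  NZCV=1010
5: · SUBPL
6: ✓ SUBLE  r2←0xdf
7: · SUBVS

VAL = 0xf5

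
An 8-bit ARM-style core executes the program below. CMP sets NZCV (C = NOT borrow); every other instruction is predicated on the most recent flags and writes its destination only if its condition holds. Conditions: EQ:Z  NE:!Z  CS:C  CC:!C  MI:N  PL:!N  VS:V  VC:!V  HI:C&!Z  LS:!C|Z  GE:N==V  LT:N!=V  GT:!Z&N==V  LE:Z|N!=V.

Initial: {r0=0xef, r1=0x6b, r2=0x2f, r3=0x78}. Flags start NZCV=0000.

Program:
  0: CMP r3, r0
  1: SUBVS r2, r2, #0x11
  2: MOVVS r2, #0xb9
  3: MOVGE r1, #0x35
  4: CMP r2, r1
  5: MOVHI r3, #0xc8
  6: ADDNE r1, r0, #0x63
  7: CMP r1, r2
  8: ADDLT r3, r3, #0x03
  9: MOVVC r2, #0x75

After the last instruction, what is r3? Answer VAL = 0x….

VAL = 0xc8

[0] flags=1001 → (cmp)
[1] flags=1001 VS?T → r2=0x1e
[2] flags=1001 VS?T → r2=0xb9
[3] flags=1001 GE?T → r1=0x35
[4] flags=1010 → (cmp)
[5] flags=1010 HI?T → r3=0xc8
[6] flags=1010 NE?T → r1=0x52
[7] flags=1001 → (cmp)
[8] flags=1001 LT?F → skip
[9] flags=1001 VC?F → skip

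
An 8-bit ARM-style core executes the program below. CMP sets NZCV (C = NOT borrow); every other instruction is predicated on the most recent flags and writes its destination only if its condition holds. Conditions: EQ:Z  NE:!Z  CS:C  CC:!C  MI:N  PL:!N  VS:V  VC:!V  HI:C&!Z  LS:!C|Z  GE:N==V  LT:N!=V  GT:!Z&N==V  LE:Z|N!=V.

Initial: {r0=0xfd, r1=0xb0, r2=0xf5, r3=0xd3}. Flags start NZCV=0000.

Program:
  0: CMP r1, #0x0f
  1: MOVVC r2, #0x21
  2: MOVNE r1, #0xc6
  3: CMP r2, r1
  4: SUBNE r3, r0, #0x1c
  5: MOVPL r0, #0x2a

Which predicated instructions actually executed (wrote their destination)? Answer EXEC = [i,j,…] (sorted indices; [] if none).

EXEC = [1,2,4,5]

0: ✓ CMP  NZCV=1010
1: ✓ MOVVC  r2←0x21
2: ✓ MOVNE  r1←0xc6
3: ✓ CMP  NZCV=0000
4: ✓ SUBNE  r3←0xe1
5: ✓ MOVPL  r0←0x2a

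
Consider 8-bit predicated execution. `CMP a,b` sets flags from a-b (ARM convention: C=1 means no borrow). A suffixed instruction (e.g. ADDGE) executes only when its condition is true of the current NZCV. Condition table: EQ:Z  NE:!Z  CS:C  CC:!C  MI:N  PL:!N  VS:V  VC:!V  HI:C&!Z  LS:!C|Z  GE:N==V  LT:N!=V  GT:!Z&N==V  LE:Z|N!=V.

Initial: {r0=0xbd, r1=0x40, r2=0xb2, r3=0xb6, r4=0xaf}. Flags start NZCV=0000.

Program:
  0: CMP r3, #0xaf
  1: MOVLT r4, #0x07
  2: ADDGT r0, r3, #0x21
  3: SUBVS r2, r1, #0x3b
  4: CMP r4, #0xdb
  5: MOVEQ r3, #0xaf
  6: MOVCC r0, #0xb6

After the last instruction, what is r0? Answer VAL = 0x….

VAL = 0xb6

0: ✓ CMP  NZCV=0010
1: · MOVLT
2: ✓ ADDGT  r0←0xd7
3: · SUBVS
4: ✓ CMP  NZCV=1000
5: · MOVEQ
6: ✓ MOVCC  r0←0xb6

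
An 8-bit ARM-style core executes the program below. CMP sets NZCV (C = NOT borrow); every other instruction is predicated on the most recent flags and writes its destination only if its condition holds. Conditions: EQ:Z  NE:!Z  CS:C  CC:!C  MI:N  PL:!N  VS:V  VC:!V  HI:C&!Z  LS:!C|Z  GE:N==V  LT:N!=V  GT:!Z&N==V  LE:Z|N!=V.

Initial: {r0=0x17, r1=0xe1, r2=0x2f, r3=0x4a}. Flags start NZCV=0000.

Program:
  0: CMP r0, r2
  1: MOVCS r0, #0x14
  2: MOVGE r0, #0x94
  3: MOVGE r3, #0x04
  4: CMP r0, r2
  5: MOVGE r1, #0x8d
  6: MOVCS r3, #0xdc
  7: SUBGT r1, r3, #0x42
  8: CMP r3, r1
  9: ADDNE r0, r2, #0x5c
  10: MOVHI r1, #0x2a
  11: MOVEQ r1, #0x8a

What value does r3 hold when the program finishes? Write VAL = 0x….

0: ✓ CMP  NZCV=1000
1: · MOVCS
2: · MOVGE
3: · MOVGE
4: ✓ CMP  NZCV=1000
5: · MOVGE
6: · MOVCS
7: · SUBGT
8: ✓ CMP  NZCV=0000
9: ✓ ADDNE  r0←0x8b
10: · MOVHI
11: · MOVEQ

VAL = 0x4a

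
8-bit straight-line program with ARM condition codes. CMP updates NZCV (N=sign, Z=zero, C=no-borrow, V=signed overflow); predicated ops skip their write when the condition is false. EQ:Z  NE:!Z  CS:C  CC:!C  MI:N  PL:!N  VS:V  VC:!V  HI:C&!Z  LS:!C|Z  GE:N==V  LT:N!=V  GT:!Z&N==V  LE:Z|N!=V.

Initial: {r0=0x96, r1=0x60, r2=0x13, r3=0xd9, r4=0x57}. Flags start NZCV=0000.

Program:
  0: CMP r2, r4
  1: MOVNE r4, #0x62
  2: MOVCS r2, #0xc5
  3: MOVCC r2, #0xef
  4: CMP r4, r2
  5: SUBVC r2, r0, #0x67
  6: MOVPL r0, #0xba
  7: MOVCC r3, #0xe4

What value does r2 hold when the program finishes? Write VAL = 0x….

VAL = 0x2f

0: ✓ CMP  NZCV=1000
1: ✓ MOVNE  r4←0x62
2: · MOVCS
3: ✓ MOVCC  r2←0xef
4: ✓ CMP  NZCV=0000
5: ✓ SUBVC  r2←0x2f
6: ✓ MOVPL  r0←0xba
7: ✓ MOVCC  r3←0xe4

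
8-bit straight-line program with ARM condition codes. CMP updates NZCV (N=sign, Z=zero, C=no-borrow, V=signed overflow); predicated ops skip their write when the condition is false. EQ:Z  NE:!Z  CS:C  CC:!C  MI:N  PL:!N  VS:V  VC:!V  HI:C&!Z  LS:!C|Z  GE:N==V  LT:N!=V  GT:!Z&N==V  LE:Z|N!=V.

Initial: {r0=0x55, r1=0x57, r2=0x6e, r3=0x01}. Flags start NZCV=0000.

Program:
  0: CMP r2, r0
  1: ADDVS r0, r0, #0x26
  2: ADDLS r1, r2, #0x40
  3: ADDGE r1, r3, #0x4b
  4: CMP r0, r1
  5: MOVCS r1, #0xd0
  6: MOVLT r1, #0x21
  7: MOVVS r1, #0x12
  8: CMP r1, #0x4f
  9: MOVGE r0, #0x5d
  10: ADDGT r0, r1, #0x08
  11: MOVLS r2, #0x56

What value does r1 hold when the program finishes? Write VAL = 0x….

[0] flags=0010 → (cmp)
[1] flags=0010 VS?F → skip
[2] flags=0010 LS?F → skip
[3] flags=0010 GE?T → r1=0x4c
[4] flags=0010 → (cmp)
[5] flags=0010 CS?T → r1=0xd0
[6] flags=0010 LT?F → skip
[7] flags=0010 VS?F → skip
[8] flags=1010 → (cmp)
[9] flags=1010 GE?F → skip
[10] flags=1010 GT?F → skip
[11] flags=1010 LS?F → skip

VAL = 0xd0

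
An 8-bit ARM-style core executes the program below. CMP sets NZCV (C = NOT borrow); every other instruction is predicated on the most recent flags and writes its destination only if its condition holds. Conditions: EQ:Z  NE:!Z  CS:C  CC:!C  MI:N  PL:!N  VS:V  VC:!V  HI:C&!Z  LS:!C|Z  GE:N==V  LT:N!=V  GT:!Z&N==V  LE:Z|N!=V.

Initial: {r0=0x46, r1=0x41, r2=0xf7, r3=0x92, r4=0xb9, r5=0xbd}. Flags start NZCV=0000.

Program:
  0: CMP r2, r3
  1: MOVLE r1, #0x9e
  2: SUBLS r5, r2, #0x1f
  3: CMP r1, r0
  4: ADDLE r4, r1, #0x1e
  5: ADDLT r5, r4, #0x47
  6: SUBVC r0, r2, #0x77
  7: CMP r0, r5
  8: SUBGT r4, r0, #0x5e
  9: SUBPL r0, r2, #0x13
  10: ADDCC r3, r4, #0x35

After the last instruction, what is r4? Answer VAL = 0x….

[0] flags=0010 → (cmp)
[1] flags=0010 LE?F → skip
[2] flags=0010 LS?F → skip
[3] flags=1000 → (cmp)
[4] flags=1000 LE?T → r4=0x5f
[5] flags=1000 LT?T → r5=0xa6
[6] flags=1000 VC?T → r0=0x80
[7] flags=1000 → (cmp)
[8] flags=1000 GT?F → skip
[9] flags=1000 PL?F → skip
[10] flags=1000 CC?T → r3=0x94

VAL = 0x5f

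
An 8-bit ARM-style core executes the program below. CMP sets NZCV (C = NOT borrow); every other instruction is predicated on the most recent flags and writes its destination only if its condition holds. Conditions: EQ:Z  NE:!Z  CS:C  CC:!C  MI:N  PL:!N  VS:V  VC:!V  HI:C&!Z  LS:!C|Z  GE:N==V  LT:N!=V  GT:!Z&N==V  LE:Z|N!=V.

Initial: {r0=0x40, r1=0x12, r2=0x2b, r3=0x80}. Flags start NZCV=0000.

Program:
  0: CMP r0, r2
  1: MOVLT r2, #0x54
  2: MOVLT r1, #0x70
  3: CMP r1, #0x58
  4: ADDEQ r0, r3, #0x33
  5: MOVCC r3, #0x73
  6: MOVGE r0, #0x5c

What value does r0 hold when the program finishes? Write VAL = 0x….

0: ✓ CMP  NZCV=0010
1: · MOVLT
2: · MOVLT
3: ✓ CMP  NZCV=1000
4: · ADDEQ
5: ✓ MOVCC  r3←0x73
6: · MOVGE

VAL = 0x40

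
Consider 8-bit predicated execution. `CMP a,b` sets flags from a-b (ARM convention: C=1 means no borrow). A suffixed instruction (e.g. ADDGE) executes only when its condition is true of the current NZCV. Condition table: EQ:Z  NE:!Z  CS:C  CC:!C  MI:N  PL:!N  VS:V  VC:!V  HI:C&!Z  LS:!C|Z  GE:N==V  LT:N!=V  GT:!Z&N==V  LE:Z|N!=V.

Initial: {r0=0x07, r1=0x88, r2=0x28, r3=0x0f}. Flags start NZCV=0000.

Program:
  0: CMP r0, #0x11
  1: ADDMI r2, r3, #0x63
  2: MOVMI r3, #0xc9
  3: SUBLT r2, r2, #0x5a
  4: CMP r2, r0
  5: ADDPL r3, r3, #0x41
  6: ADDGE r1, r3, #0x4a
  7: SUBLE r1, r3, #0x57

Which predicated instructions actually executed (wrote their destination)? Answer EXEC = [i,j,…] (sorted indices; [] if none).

EXEC = [1,2,3,5,6]

[0] flags=1000 → (cmp)
[1] flags=1000 MI?T → r2=0x72
[2] flags=1000 MI?T → r3=0xc9
[3] flags=1000 LT?T → r2=0x18
[4] flags=0010 → (cmp)
[5] flags=0010 PL?T → r3=0x0a
[6] flags=0010 GE?T → r1=0x54
[7] flags=0010 LE?F → skip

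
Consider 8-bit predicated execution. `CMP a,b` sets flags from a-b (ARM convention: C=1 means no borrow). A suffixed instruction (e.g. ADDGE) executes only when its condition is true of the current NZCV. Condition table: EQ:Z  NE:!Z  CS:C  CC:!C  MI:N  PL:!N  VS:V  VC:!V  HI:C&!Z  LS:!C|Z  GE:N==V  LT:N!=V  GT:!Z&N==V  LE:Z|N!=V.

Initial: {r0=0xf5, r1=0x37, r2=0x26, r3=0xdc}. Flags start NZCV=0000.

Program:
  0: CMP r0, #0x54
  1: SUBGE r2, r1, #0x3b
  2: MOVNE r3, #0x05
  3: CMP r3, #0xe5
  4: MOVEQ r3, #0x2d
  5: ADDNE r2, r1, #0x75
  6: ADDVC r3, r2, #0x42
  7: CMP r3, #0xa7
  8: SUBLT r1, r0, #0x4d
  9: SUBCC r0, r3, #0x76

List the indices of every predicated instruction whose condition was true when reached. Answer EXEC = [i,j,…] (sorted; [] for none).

EXEC = [2,5,6]

0: ✓ CMP  NZCV=1010
1: · SUBGE
2: ✓ MOVNE  r3←0x05
3: ✓ CMP  NZCV=0000
4: · MOVEQ
5: ✓ ADDNE  r2←0xac
6: ✓ ADDVC  r3←0xee
7: ✓ CMP  NZCV=0010
8: · SUBLT
9: · SUBCC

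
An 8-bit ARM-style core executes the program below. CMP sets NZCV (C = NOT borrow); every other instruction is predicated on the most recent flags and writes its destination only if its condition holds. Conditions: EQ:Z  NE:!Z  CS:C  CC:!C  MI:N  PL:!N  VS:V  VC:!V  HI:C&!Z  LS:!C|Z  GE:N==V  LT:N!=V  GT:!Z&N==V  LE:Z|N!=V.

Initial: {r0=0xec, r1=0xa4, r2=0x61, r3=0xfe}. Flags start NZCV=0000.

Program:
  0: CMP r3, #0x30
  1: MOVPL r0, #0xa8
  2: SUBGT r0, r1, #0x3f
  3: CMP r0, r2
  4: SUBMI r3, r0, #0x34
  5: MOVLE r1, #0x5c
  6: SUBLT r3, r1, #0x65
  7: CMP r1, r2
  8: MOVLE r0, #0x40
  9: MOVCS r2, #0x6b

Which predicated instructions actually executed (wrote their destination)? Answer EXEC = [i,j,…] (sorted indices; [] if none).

0: ✓ CMP  NZCV=1010
1: · MOVPL
2: · SUBGT
3: ✓ CMP  NZCV=1010
4: ✓ SUBMI  r3←0xb8
5: ✓ MOVLE  r1←0x5c
6: ✓ SUBLT  r3←0xf7
7: ✓ CMP  NZCV=1000
8: ✓ MOVLE  r0←0x40
9: · MOVCS

EXEC = [4,5,6,8]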